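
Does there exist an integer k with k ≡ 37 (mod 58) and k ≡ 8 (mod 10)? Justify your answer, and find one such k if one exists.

Reduce both congruences modulo 2, which divides 58 and 10: they say k ≡ 37 (mod 2) and k ≡ 8 (mod 2).
But 37 mod 2 = 1 while 8 mod 2 = 0, a contradiction.
Therefore no such k exists.

No, no such integer exists.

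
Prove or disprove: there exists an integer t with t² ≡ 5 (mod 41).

Take t = 28. Then 28² = 784 = 19·41 + 5, so 28² ≡ 5 (mod 41).

t = 28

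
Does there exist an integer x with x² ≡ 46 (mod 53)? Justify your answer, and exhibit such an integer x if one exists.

x = 29

x = 29 works: 29² = 841, and 841 − 46 = 795 = 15·53.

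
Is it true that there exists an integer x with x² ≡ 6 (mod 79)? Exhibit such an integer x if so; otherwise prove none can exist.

No such integer exists.

79 is prime, so by Euler's criterion 6 is a square mod 79 iff 6^((79−1)/2) = 6^39 ≡ 1 (mod 79).
Repeated squaring mod 79: 6^2 = 36 ≡ 36; 6^4 ≡ 36² = 1296 ≡ 32; 6^8 ≡ 32² = 1024 ≡ 76; 6^16 ≡ 76² = 5776 ≡ 9; 6^32 ≡ 9² = 81 ≡ 2.
Since 39 = 32 + 4 + 2 + 1, 6^39 ≡ 2 · 32 · 36 · 6; multiplying out mod 79: 2·32 = 64 ≡ 64, then 64·36 = 2304 ≡ 13, then 13·6 = 78 ≡ 78. Thus 6^39 ≡ 78 ≡ −1 (mod 79).
The value −1 means 6 is a non-residue modulo 79, so x² ≡ 6 (mod 79) is impossible.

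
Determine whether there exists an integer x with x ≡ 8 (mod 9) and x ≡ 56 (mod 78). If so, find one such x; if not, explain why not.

Here gcd(9, 78) = 3, and both 8 and 56 leave remainder 2 mod 3, so the system is consistent.
Write x = 8 + 9t. Then 9t ≡ 56 − 8 ≡ 48 (mod 78); dividing through by 3 gives 3t ≡ 16 (mod 26).
Note 3·9 = 27 ≡ 1 (mod 26) (as 27 − 1 = 1·26), so 3⁻¹ ≡ 9.
Therefore t ≡ 9·16 = 144 ≡ 14 (mod 26).
Then x = 8 + 9·14 = 134.
Indeed 134 ≡ 8 (mod 9) and 134 ≡ 56 (mod 78).

x = 134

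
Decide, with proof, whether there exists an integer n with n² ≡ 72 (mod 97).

n = 84

Take n = 84. Then 84² = 7056 = 72·97 + 72, so 84² ≡ 72 (mod 97).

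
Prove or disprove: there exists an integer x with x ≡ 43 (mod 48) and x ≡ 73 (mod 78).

x = 619

The moduli are not coprime: gcd(48, 78) = 6. Compatibility requires 6 ∣ (73 − 43) = 30, which holds, so solutions exist.
Write x = 43 + 48t. Then 48t ≡ 73 − 43 ≡ 30 (mod 78); dividing through by 6 gives 8t ≡ 5 (mod 13).
Note 8·5 = 40 ≡ 1 (mod 13) (as 40 − 1 = 3·13), so 8⁻¹ ≡ 5.
Multiplying by 5: t ≡ 5·5 = 25 ≡ 12 (mod 13).
Then x = 43 + 48·12 = 619.
Verify: 619 = 12·48 + 43 and 619 = 7·78 + 73. ✓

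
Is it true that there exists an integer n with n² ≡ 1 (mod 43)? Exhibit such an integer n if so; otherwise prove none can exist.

n = 42 works: 42² = 1764, and 1764 − 1 = 1763 = 41·43.

n = 42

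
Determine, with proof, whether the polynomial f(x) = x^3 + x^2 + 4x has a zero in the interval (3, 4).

Evaluate at the endpoints: f(3) = 48, f(4) = 96 — same sign (positive).
f'(x) = 3x^2 + 2x + 4 has discriminant 2² − 4·3·4 = -44 < 0, so f' has no real roots and is positive for every real x.
Hence f is strictly increasing on ℝ, and in particular on [3, 4]. A strictly monotone function with same-sign endpoint values stays positive on the whole interval, so f has no zero in (3, 4).

f has no root in that interval.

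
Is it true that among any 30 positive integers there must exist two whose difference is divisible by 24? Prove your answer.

Partition the integers by their residue mod 24; there are 24 classes.
Placing 30 integers into 24 classes, some class receives at least two — say a and b.
Their difference a − b is then a multiple of 24.

True.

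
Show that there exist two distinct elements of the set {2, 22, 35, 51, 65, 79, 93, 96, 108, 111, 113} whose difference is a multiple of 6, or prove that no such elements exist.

Both 35 and 65 leave remainder 5 on division by 6; their difference 30 = 5·6 is a multiple of 6.

Yes: 35 and 65.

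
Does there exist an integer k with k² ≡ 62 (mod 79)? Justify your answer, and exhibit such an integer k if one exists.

k = 46

k = 46 works: 46² = 2116, and 2116 − 62 = 2054 = 26·79.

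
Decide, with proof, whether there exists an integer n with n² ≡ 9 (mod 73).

n = 70

n = 70 works: 70² = 4900, and 4900 − 9 = 4891 = 67·73.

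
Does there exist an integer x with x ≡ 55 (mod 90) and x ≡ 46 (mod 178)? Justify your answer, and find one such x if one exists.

Reduce both congruences modulo 2, which divides 90 and 178: they say x ≡ 55 (mod 2) and x ≡ 46 (mod 2).
However 55 ≡ 1 and 46 ≡ 0 (mod 2), and 1 ≠ 0.
Hence the system has no solution.

There is no such integer.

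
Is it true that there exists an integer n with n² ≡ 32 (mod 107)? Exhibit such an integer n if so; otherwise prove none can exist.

No such integer exists.

107 is prime, so by Euler's criterion 32 is a square mod 107 iff 32^((107−1)/2) = 32^53 ≡ 1 (mod 107).
Repeated squaring mod 107: 32^2 = 1024 ≡ 61; 32^4 ≡ 61² = 3721 ≡ 83; 32^8 ≡ 83² = 6889 ≡ 41; 32^16 ≡ 41² = 1681 ≡ 76; 32^32 ≡ 76² = 5776 ≡ 105.
Since 53 = 32 + 16 + 4 + 1, 32^53 ≡ 105 · 76 · 83 · 32; multiplying out mod 107: 105·76 = 7980 ≡ 62, then 62·83 = 5146 ≡ 10, then 10·32 = 320 ≡ 106. Thus 32^53 ≡ 106 ≡ −1 (mod 107).
The value −1 means 32 is a non-residue modulo 107, so n² ≡ 32 (mod 107) is impossible.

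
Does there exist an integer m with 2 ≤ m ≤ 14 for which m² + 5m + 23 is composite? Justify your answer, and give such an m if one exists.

m = 14

At m = 14: 14² + 5·14 + 23 = 289 = 17·17, which is composite.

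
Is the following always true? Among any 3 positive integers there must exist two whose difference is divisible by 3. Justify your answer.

Take the 3 consecutive integers 9, 10, 11: their residues mod 3 are all distinct because 3 ≤ 3.
Any two of them differ by at most 2 < 3 and by at least 1, so no difference is a multiple of 3.

No; for instance {9, 10, 11} is a counterexample.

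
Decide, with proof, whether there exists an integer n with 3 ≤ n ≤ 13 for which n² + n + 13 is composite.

At n = 10: 10² + 10 + 13 = 123 = 3·41, which is composite.

n = 10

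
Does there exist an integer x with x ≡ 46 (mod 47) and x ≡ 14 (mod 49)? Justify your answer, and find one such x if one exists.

Since 47 and 49 share no common factor, CRT says the pair of congruences has a solution (unique mod 2303).
Write x = 46 + 47t and require 46 + 47t ≡ 14 (mod 49), i.e. 47t ≡ 17 (mod 49).
Note 47·24 = 1128 ≡ 1 (mod 49) (as 1128 − 1 = 23·49), so 47⁻¹ ≡ 24.
Therefore t ≡ 24·17 = 408 ≡ 16 (mod 49).
With t = 16: x = 46 + 47·16 = 798.
Indeed 798 ≡ 46 (mod 47) and 798 ≡ 14 (mod 49).

x = 798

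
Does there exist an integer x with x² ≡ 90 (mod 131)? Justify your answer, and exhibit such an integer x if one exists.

No, no such integer exists.

Apply Euler's criterion with the prime 131: 90 is a quadratic residue iff 90^65 ≡ 1 (mod 131), and a non-residue iff it is ≡ −1.
Repeated squaring mod 131: 90^2 = 8100 ≡ 109; 90^4 ≡ 109² = 11881 ≡ 91; 90^8 ≡ 91² = 8281 ≡ 28; 90^16 ≡ 28² = 784 ≡ 129; 90^32 ≡ 129² = 16641 ≡ 4; 90^64 ≡ 4² = 16 ≡ 16.
Since 65 = 64 + 1, 90^65 ≡ 16 · 90; multiplying out mod 131: 16·90 = 1440 ≡ 130. Thus 90^65 ≡ 130 ≡ −1 (mod 131).
The value −1 means 90 is a non-residue modulo 131, so x² ≡ 90 (mod 131) is impossible.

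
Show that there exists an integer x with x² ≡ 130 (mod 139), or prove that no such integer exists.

No, no such integer exists.

Apply Euler's criterion with the prime 139: 130 is a quadratic residue iff 130^69 ≡ 1 (mod 139), and a non-residue iff it is ≡ −1.
Squaring successively (mod 139): 130^2 = 16900 ≡ 81; 130^4 ≡ 81² = 6561 ≡ 28; 130^8 ≡ 28² = 784 ≡ 89; 130^16 ≡ 89² = 7921 ≡ 137; 130^32 ≡ 137² = 18769 ≡ 4; 130^64 ≡ 4² = 16 ≡ 16.
Since 69 = 64 + 4 + 1, 130^69 ≡ 16 · 28 · 130; multiplying out mod 139: 16·28 = 448 ≡ 31, then 31·130 = 4030 ≡ 138. Thus 130^69 ≡ 138 ≡ −1 (mod 139).
By Euler's criterion 130 is a quadratic non-residue mod 139: no x satisfies x² ≡ 130 (mod 139).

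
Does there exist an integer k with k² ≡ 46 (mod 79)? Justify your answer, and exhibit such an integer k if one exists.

k = 58 works: 58² = 3364, and 3364 − 46 = 3318 = 42·79.

k = 58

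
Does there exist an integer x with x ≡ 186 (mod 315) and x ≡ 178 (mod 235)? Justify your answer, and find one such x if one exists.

Both moduli are multiples of 5 = gcd(315, 235), so any solution would satisfy x ≡ 186 and x ≡ 178 modulo 5 simultaneously.
These are incompatible: 186 − 178 = 8 is not divisible by 5.
Hence the system has no solution.

No, no such integer exists.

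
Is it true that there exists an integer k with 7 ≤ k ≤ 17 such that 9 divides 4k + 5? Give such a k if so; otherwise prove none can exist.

k = 10 works, since 4·10 + 5 = 45 = 5·9.

k = 10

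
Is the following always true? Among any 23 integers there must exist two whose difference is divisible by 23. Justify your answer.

Consider the 23 integers 58, 59, …, 80. They lie in distinct residue classes modulo 23, since 23 ≤ 23.
The differences between them range over 1, …, 22, none of which is divisible by 23.

No; for instance {58, 59, 60, 61, 62, 63, 64, 65, 66, 67, 68, 69, 70, 71, 72, 73, 74, 75, 76, 77, 78, 79, 80} is a counterexample.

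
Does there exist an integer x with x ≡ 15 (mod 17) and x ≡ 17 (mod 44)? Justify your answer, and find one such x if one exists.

x = 457

Since 17 and 44 share no common factor, CRT says the pair of congruences has a solution (unique mod 748).
Write x = 15 + 17t and require 15 + 17t ≡ 17 (mod 44), i.e. 17t ≡ 2 (mod 44).
Note 17·13 = 221 ≡ 1 (mod 44) (as 221 − 1 = 5·44), so 17⁻¹ ≡ 13.
Multiplying by 13: t ≡ 13·2 = 26 (mod 44).
Taking t = 26 gives x = 15 + 17·26 = 457.
Indeed 457 ≡ 15 (mod 17) and 457 ≡ 17 (mod 44).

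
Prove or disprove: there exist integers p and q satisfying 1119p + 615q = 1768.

gcd(1119, 615) = 3, so every integer of the form 1119p + 615q is a multiple of 3.
But 1768 = 3·589 + 1, so 3 ∤ 1768.
Therefore 1119p + 615q = 1768 has no solution in integers.

No, no such integers exist.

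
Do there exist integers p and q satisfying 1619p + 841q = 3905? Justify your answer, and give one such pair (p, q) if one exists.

p = 205, q = -390

1619 and 841 are coprime, so 1619p + 841q ranges over all of ℤ.
Euclidean algorithm: 1619 = 1·841 + 778, 841 = 1·778 + 63, 778 = 12·63 + 22, 63 = 2·22 + 19, 22 = 1·19 + 3, 19 = 6·3 + 1, 3 = 3·1 + 0.
Back-substituting, 1 = 19 − 6·3 = 19 − 6·(22 − 1·19) = −6·22 + 7·19 = −6·22 + 7·(63 − 2·22) = 7·63 − 20·22 = 7·63 − 20·(778 − 12·63) = −20·778 + 247·63 = −20·778 + 247·(841 − 1·778) = 247·841 − 267·778 = 247·841 − 267·(1619 − 1·841) = −267·1619 + 514·841; that is, 1619·(-267) + 841·514 = 1.
Scaling by 3905 gives the particular solution (p, q) = (-1042635, 2007170).
Adding 1240·841 to p and subtracting 1240·1619 from q gives the tidier solution (205, -390).
Indeed 1619·205 + 841·(-390) = 331895 − 327990 = 3905.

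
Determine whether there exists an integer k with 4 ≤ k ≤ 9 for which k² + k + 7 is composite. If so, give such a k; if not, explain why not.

k = 4

At k = 4: 4² + 4 + 7 = 27 = 3·9, which is composite.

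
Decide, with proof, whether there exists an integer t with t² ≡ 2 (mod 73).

t = 41

t = 41 works: 41² = 1681, and 1681 − 2 = 1679 = 23·73.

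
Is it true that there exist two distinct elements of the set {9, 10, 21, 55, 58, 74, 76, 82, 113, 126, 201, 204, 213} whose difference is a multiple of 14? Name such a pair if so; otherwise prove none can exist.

Residues mod 14: 9↦9, 10↦10, 21↦7, 55↦13, 58↦2, 74↦4, 76↦6, 82↦12, 113↦1, 126↦0, 201↦5, 204↦8, 213↦3.
All 13 residues are distinct, so no two elements differ by a multiple of 14.

There is no such pair.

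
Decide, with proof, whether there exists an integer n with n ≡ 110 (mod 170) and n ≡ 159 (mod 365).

Reduce both congruences modulo 5, which divides 170 and 365: they say n ≡ 110 (mod 5) and n ≡ 159 (mod 5).
However 110 ≡ 0 and 159 ≡ 4 (mod 5), and 0 ≠ 4.
Therefore no such n exists.

No such integer exists.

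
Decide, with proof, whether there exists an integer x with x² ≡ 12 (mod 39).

x = 21

x = 21 works: 21² = 441, and 441 − 12 = 429 = 11·39.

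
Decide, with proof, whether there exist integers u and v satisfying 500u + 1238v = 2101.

Any value of 500u + 1238v is a multiple of gcd(500, 1238) = 2.
But 2101 is not a multiple of 2 (it leaves remainder 1).
So the equation is unsolvable over ℤ.

No, no such integers exist.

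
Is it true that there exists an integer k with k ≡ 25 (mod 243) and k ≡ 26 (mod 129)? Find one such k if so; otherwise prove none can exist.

Both moduli are multiples of 3 = gcd(243, 129), so any solution would satisfy k ≡ 25 and k ≡ 26 modulo 3 simultaneously.
However 25 ≡ 1 and 26 ≡ 2 (mod 3), and 1 ≠ 2.
Therefore no such k exists.

No such integer exists.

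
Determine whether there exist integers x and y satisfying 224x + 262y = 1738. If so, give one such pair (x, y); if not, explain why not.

x = 37, y = -25

Every value of 224x + 262y is a multiple of gcd(224, 262) = 2; since 2 ∣ 1738, solutions exist.
Dividing through by 2 reduces the equation to 112x + 131y = 869.
Run the Euclidean algorithm on 131 and 112: 131 = 1·112 + 19, 112 = 5·19 + 17, 19 = 1·17 + 2, 17 = 8·2 + 1, 2 = 2·1 + 0.
Back-substituting, 1 = 17 − 8·2 = 17 − 8·(19 − 1·17) = −8·19 + 9·17 = −8·19 + 9·(112 − 5·19) = 9·112 − 53·19 = 9·112 − 53·(131 − 1·112) = −53·131 + 62·112; that is, 112·62 + 131·(-53) = 1.
Scaling by 869 gives the particular solution (x, y) = (53878, -46057).
Shifting by a multiple of (131, −112) keeps it a solution: x = 53878 − 411·131 = 37, y = -46057 + 411·112 = -25.
Check: 224·37 + 262·(-25) = 8288 − 6550 = 1738. ✓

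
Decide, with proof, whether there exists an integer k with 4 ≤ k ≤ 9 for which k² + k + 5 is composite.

k = 8

At k = 8: 8² + 8 + 5 = 77 = 7·11, which is composite.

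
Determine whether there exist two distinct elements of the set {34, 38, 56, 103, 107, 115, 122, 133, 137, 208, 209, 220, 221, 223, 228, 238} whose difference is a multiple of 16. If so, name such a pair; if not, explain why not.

No such pair exists.

Two integers differ by a multiple of 16 exactly when they have the same residue mod 16. The residues are 34↦2, 38↦6, 56↦8, 103↦7, 107↦11, 115↦3, 122↦10, 133↦5, 137↦9, 208↦0, 209↦1, 220↦12, 221↦13, 223↦15, 228↦4, 238↦14.
No residue repeats among the 16 elements, so no pair has difference ≡ 0 (mod 16).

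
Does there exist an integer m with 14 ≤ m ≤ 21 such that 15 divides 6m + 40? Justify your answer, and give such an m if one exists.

At m = 14, 6·14 + 40 = 124 ≡ 4 (mod 15), and each step in m adds 6, giving residues 4, 10, 1, 7, 13, 4, 10, 1 for m = 14, 15, …, 21.
None is 0, so 15 never divides 6m + 40 on this range.

There is no such integer m in that range.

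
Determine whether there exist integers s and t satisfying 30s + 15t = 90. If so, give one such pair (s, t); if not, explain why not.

Since gcd(30, 15) = 15 and 90 = 15·6, Bézout's identity guarantees a solution.
Dividing through by 15 reduces the equation to 2s + 1t = 6.
The coefficient of t is 1, so setting s = 0 and t = 6 already solves it.
Indeed 30·0 + 15·6 = 0 + 90 = 90.

s = 0, t = 6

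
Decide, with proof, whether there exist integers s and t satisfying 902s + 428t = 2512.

s = 36, t = -70

gcd(902, 428) = 2, and 2 divides 2512, so integer solutions exist.
Dividing through by 2 reduces the equation to 451s + 214t = 1256.
Run the Euclidean algorithm on 451 and 214: 451 = 2·214 + 23, 214 = 9·23 + 7, 23 = 3·7 + 2, 7 = 3·2 + 1, 2 = 2·1 + 0.
Unwinding: 1 = 7 − 3·2 = 7 − 3·(23 − 3·7) = −3·23 + 10·7 = −3·23 + 10·(214 − 9·23) = 10·214 − 93·23 = 10·214 − 93·(451 − 2·214) = −93·451 + 196·214, i.e. 451·(-93) + 214·196 = 1.
Multiplying through by 1256: s = (-93)·1256 = -116808, t = 196·1256 = 246176 is a solution.
Adding 546·214 to s and subtracting 546·451 from t gives the tidier solution (36, -70).
Indeed 902·36 + 428·(-70) = 32472 − 29960 = 2512.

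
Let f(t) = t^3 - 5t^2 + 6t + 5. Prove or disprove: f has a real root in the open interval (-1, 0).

Such a root exists.

f(-1) = -7 and f(0) = 5, which have opposite signs.
Since f is a polynomial it is continuous on [-1, 0].
By the Intermediate Value Theorem f must vanish at some point of (-1, 0).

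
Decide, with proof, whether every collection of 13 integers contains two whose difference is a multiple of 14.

Consider the 13 integers 61, 62, …, 73. They lie in distinct residue classes modulo 14, since 13 ≤ 14.
Any two of them differ by at most 12 < 14 and by at least 1, so no difference is a multiple of 14.

No, the set {61, 62, 63, 64, 65, 66, 67, 68, 69, 70, 71, 72, 73} is a counterexample.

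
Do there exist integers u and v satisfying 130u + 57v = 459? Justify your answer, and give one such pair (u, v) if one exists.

u = 18, v = -33

Since gcd(130, 57) = 1, every integer is an integer combination of 130 and 57.
Dividing repeatedly: 130 = 2·57 + 16, 57 = 3·16 + 9, 16 = 1·9 + 7, 9 = 1·7 + 2, 7 = 3·2 + 1, 2 = 2·1 + 0.
Working back up the chain: 1 = 7 − 3·2 = 7 − 3·(9 − 1·7) = −3·9 + 4·7 = −3·9 + 4·(16 − 1·9) = 4·16 − 7·9 = 4·16 − 7·(57 − 3·16) = −7·57 + 25·16 = −7·57 + 25·(130 − 2·57) = 25·130 − 57·57. So 130·25 + 57·(-57) = 1.
Multiplying through by 459: u = 25·459 = 11475, v = (-57)·459 = -26163 is a solution.
Subtracting 201·57 from u and adding 201·130 to v gives the tidier solution (18, -33).
Indeed 130·18 + 57·(-33) = 2340 − 1881 = 459.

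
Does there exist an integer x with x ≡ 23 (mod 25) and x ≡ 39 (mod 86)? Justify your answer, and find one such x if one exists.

The moduli 25 and 86 are coprime, so by the Chinese Remainder Theorem a unique solution modulo 2150 exists.
Any solution of the first congruence is x = 23 + 25t; substituting into the second, 25t ≡ 39 − 23 ≡ 16 (mod 86).
Note 25·31 = 775 ≡ 1 (mod 86) (as 775 − 1 = 9·86), so 25⁻¹ ≡ 31.
Therefore t ≡ 31·16 = 496 ≡ 66 (mod 86).
Taking t = 66 gives x = 23 + 25·66 = 1673.
Verify: 1673 = 66·25 + 23 and 1673 = 19·86 + 39. ✓

x = 1673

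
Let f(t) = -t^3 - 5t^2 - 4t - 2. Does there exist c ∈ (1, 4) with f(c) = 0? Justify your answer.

f(1) = -12 and f(4) = -162, both negative, so a sign-change argument is unavailable; we show f keeps this sign on the whole interval.
Shift to the endpoint 1: with t = 1 + u (0 < u < 3), one computes f(1 + u) = -u^3 - 8u^2 - 17u - 12.
The nonzero coefficients here are all negative, so for u > 0 every term is negative (or zero), and the constant term -12 is strictly negative.
Therefore f(t) < 0 throughout (1, 4), and f has no zero there.

No.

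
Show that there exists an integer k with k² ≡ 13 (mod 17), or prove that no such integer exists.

k = 9

Take k = 9. Then 9² = 81 = 4·17 + 13, so 9² ≡ 13 (mod 17).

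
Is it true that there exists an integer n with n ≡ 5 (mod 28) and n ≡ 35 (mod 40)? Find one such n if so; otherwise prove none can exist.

No such integer exists.

gcd(28, 40) = 4. If n ≡ 5 (mod 28) and n ≡ 35 (mod 40), then n ≡ 5 (mod 4) and n ≡ 35 (mod 4).
These are incompatible: 5 − 35 = -30 is not divisible by 4.
So no integer satisfies both congruences.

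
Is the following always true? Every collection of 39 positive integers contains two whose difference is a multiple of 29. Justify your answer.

Each integer lies in one of the 29 residue classes modulo 29.
Since 39 > 29, two of the 39 integers must share a residue class by the pigeonhole principle; call them a and b.
Their difference a − b is then a multiple of 29.

Yes.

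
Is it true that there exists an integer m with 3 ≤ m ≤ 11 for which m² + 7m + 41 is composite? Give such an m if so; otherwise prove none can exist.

m = 8

At m = 8: 8² + 7·8 + 41 = 161 = 7·23, which is composite.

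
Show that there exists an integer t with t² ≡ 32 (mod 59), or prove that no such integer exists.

There is no such integer.

Apply Euler's criterion with the prime 59: 32 is a quadratic residue iff 32^29 ≡ 1 (mod 59), and a non-residue iff it is ≡ −1.
Repeated squaring mod 59: 32^2 = 1024 ≡ 21; 32^4 ≡ 21² = 441 ≡ 28; 32^8 ≡ 28² = 784 ≡ 17; 32^16 ≡ 17² = 289 ≡ 53.
Since 29 = 16 + 8 + 4 + 1, 32^29 ≡ 53 · 17 · 28 · 32; multiplying out mod 59: 53·17 = 901 ≡ 16, then 16·28 = 448 ≡ 35, then 35·32 = 1120 ≡ 58. Thus 32^29 ≡ 58 ≡ −1 (mod 59).
The value −1 means 32 is a non-residue modulo 59, so t² ≡ 32 (mod 59) is impossible.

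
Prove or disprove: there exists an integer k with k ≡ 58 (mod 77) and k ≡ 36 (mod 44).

Here gcd(77, 44) = 11, and both 58 and 36 leave remainder 3 mod 11, so the system is consistent.
Step through k = 58, 58 + 77, 58 + 2·77, …: the values 58, 135, 212 reduce mod 44 to 14, 3, 36. The value 212 hits 36.
Check: 212 mod 77 = 58, 212 mod 44 = 36. ✓

k = 212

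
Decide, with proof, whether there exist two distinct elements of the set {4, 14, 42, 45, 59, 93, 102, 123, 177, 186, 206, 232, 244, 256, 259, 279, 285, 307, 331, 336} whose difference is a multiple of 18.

4 and 256 are such a pair.

4 mod 18 = 4 and 256 mod 18 = 4, so 256 − 4 = 252 = 14·18.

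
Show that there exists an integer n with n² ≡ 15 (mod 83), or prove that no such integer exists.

There is no such integer.

83 is prime, so by Euler's criterion 15 is a square mod 83 iff 15^((83−1)/2) = 15^41 ≡ 1 (mod 83).
Repeated squaring mod 83: 15^2 = 225 ≡ 59; 15^4 ≡ 59² = 3481 ≡ 78; 15^8 ≡ 78² = 6084 ≡ 25; 15^16 ≡ 25² = 625 ≡ 44; 15^32 ≡ 44² = 1936 ≡ 27.
Since 41 = 32 + 8 + 1, 15^41 ≡ 27 · 25 · 15; multiplying out mod 83: 27·25 = 675 ≡ 11, then 11·15 = 165 ≡ 82. Thus 15^41 ≡ 82 ≡ −1 (mod 83).
By Euler's criterion 15 is a quadratic non-residue mod 83: no n satisfies n² ≡ 15 (mod 83).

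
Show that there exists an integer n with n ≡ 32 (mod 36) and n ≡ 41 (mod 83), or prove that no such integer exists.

The moduli 36 and 83 are coprime, so by the Chinese Remainder Theorem a unique solution modulo 2988 exists.
Any solution of the first congruence is n = 32 + 36t; substituting into the second, 36t ≡ 41 − 32 ≡ 9 (mod 83).
Since 36·30 = 1080 = 13·83 + 1, the inverse of 36 mod 83 is 30.
Multiplying by 30: t ≡ 30·9 = 270 ≡ 21 (mod 83).
Taking t = 21 gives n = 32 + 36·21 = 788.
Check: 788 mod 36 = 32, 788 mod 83 = 41. ✓

n = 788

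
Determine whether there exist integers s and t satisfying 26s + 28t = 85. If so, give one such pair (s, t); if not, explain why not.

No, no such integers exist.

gcd(26, 28) = 2, so every integer of the form 26s + 28t is a multiple of 2.
But 85 = 2·42 + 1, so 2 ∤ 85.
So the equation is unsolvable over ℤ.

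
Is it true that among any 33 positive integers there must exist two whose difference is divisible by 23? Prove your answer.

Partition the integers by their residue mod 23; there are 23 classes.
With 33 integers and only 23 classes, the pigeonhole principle forces two of them, say a and b, into the same class.
Then a ≡ b (mod 23), i.e. 23 ∣ (a − b).

True.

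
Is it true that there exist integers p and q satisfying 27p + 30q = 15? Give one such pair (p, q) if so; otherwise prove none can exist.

Every value of 27p + 30q is a multiple of gcd(27, 30) = 3; since 3 ∣ 15, solutions exist.
Dividing through by 3 reduces the equation to 9p + 10q = 5.
Dividing repeatedly: 10 = 1·9 + 1, 9 = 9·1 + 0.
Working back up the chain: 1 = 10 − 1·9. So 9·(-1) + 10·1 = 1.
Times 5: 9·(-5) + 10·5 = 5, so (-5, 5) solves it.
Shifting by a multiple of (10, −9) keeps it a solution: p = -5 + 1·10 = 5, q = 5 − 1·9 = -4.
Indeed 27·5 + 30·(-4) = 135 − 120 = 15.

p = 5, q = -4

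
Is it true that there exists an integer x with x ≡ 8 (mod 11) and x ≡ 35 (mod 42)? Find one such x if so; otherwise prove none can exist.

gcd(11, 42) = 1, so the Chinese Remainder Theorem guarantees exactly one residue class mod 462 satisfying both.
Write x = 8 + 11t and require 8 + 11t ≡ 35 (mod 42), i.e. 11t ≡ 27 (mod 42).
Note 11·23 = 253 ≡ 1 (mod 42) (as 253 − 1 = 6·42), so 11⁻¹ ≡ 23.
Therefore t ≡ 23·27 = 621 ≡ 33 (mod 42).
With t = 33: x = 8 + 11·33 = 371.
Check: 371 mod 11 = 8, 371 mod 42 = 35. ✓

x = 371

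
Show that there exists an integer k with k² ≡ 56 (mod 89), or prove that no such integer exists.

No, no such integer exists.

Apply Euler's criterion with the prime 89: 56 is a quadratic residue iff 56^44 ≡ 1 (mod 89), and a non-residue iff it is ≡ −1.
Repeated squaring mod 89: 56^2 = 3136 ≡ 21; 56^4 ≡ 21² = 441 ≡ 85; 56^8 ≡ 85² = 7225 ≡ 16; 56^16 ≡ 16² = 256 ≡ 78; 56^32 ≡ 78² = 6084 ≡ 32.
Since 44 = 32 + 8 + 4, 56^44 ≡ 32 · 16 · 85; multiplying out mod 89: 32·16 = 512 ≡ 67, then 67·85 = 5695 ≡ 88. Thus 56^44 ≡ 88 ≡ −1 (mod 89).
The value −1 means 56 is a non-residue modulo 89, so k² ≡ 56 (mod 89) is impossible.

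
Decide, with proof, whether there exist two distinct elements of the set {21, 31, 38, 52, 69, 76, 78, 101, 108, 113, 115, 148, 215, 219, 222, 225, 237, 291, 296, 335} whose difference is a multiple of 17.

21 and 38 are such a pair.

21 mod 17 = 4 and 38 mod 17 = 4, so 38 − 21 = 17 = 1·17.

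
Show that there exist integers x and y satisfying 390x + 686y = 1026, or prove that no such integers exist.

gcd(390, 686) = 2, and 2 divides 1026, so integer solutions exist.
Dividing through by 2 reduces the equation to 195x + 343y = 513.
Run the Euclidean algorithm on 343 and 195: 343 = 1·195 + 148, 195 = 1·148 + 47, 148 = 3·47 + 7, 47 = 6·7 + 5, 7 = 1·5 + 2, 5 = 2·2 + 1, 2 = 2·1 + 0.
Unwinding: 1 = 5 − 2·2 = 5 − 2·(7 − 1·5) = −2·7 + 3·5 = −2·7 + 3·(47 − 6·7) = 3·47 − 20·7 = 3·47 − 20·(148 − 3·47) = −20·148 + 63·47 = −20·148 + 63·(195 − 1·148) = 63·195 − 83·148 = 63·195 − 83·(343 − 1·195) = −83·343 + 146·195, i.e. 195·146 + 343·(-83) = 1.
Scaling by 513 gives the particular solution (x, y) = (74898, -42579).
Subtracting 218·343 from x and adding 218·195 to y gives the tidier solution (124, -69).
Indeed 390·124 + 686·(-69) = 48360 − 47334 = 1026.

x = 124, y = -69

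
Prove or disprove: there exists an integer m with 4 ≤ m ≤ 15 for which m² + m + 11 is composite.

m = 14

At m = 14: 14² + 14 + 11 = 221 = 13·17, which is composite.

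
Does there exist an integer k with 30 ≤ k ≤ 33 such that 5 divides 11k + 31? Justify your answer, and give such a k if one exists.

No, no such integer k in that range exists.

At k = 30, 11·30 + 31 = 361 ≡ 1 (mod 5), and each step in k adds 11 ≡ 1 (mod 5), giving residues 1, 2, 3, 4 for k = 30, 31, 32, 33.
Since 0 is absent from this list, 5 ∤ 11k + 31 for every k with 30 ≤ k ≤ 33.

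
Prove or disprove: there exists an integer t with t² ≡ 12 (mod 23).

t = 9

t = 9 works: 9² = 81, and 81 − 12 = 69 = 3·23.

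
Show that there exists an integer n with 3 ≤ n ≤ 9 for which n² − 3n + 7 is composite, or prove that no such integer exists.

n = 7

At n = 7: 7² − 3·7 + 7 = 35 = 5·7, which is composite.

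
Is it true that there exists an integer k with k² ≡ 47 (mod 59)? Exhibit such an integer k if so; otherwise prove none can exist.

There is no such integer.

59 is prime, so by Euler's criterion 47 is a square mod 59 iff 47^((59−1)/2) = 47^29 ≡ 1 (mod 59).
Squaring successively (mod 59): 47^2 = 2209 ≡ 26; 47^4 ≡ 26² = 676 ≡ 27; 47^8 ≡ 27² = 729 ≡ 21; 47^16 ≡ 21² = 441 ≡ 28.
Since 29 = 16 + 8 + 4 + 1, 47^29 ≡ 28 · 21 · 27 · 47; multiplying out mod 59: 28·21 = 588 ≡ 57, then 57·27 = 1539 ≡ 5, then 5·47 = 235 ≡ 58. Thus 47^29 ≡ 58 ≡ −1 (mod 59).
The value −1 means 47 is a non-residue modulo 59, so k² ≡ 47 (mod 59) is impossible.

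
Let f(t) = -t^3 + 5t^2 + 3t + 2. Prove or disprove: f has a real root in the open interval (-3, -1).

No such root exists.

f(-3) = 65 and f(-1) = 5, both positive, so a sign-change argument is unavailable; we show f keeps this sign on the whole interval.
Substitute t = -1 − u, where 0 < u < 2 on the interval. Expanding, f(-1 − u) = u^3 + 8u^2 + 10u + 5.
The nonzero coefficients here are all positive, so for u > 0 every term is positive (or zero), and the constant term 5 is strictly positive.
So f is strictly positive on (-3, -1); no root exists in the interval.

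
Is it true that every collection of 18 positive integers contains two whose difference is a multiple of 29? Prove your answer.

Consider the 18 integers 78, 79, …, 95. They lie in distinct residue classes modulo 29, since 18 ≤ 29.
The differences between them range over 1, …, 17, none of which is divisible by 29.

No; for instance {78, 79, 80, 81, 82, 83, 84, 85, 86, 87, 88, 89, 90, 91, 92, 93, 94, 95} is a counterexample.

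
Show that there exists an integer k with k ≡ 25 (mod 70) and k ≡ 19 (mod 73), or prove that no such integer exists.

k = 165

The moduli 70 and 73 are coprime, so by the Chinese Remainder Theorem a unique solution modulo 5110 exists.
Any solution of the first congruence is k = 25 + 70t; substituting into the second, 70t ≡ 19 − 25 ≡ 67 (mod 73).
Note 70·24 = 1680 ≡ 1 (mod 73) (as 1680 − 1 = 23·73), so 70⁻¹ ≡ 24.
Therefore t ≡ 24·67 = 1608 ≡ 2 (mod 73).
Taking t = 2 gives k = 25 + 70·2 = 165.
Indeed 165 ≡ 25 (mod 70) and 165 ≡ 19 (mod 73).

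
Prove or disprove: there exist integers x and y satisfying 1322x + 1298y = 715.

gcd(1322, 1298) = 2, so every integer of the form 1322x + 1298y is a multiple of 2.
But 715 = 2·357 + 1, so 2 ∤ 715.
Therefore 1322x + 1298y = 715 has no solution in integers.

No, no such integers exist.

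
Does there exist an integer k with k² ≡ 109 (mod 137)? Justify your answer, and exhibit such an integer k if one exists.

k = 71

k = 71 works: 71² = 5041, and 5041 − 109 = 4932 = 36·137.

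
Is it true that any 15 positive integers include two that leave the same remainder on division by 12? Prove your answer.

Partition the integers by their residue mod 12; there are 12 classes.
Placing 15 integers into 12 classes, some class receives at least two — say a and b.
That is, a and b leave the same remainder on division by 12, as claimed.

Yes.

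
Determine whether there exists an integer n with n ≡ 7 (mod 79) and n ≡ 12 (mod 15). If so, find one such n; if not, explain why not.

n = 402

gcd(79, 15) = 1, so the Chinese Remainder Theorem guarantees exactly one residue class mod 1185 satisfying both.
Any solution of the first congruence is n = 7 + 79t; substituting into the second, 79t ≡ 12 − 7 ≡ 5 (mod 15).
79 ≡ 4 (mod 15), so this reads 4t ≡ 5 (mod 15). Since 4·4 = 16 = 1·15 + 1, the inverse of 4 mod 15 is 4.
Multiplying by 4: t ≡ 4·5 = 20 ≡ 5 (mod 15).
Taking t = 5 gives n = 7 + 79·5 = 402.
Indeed 402 ≡ 7 (mod 79) and 402 ≡ 12 (mod 15).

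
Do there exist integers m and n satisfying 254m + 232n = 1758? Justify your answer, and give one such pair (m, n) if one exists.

Every value of 254m + 232n is a multiple of gcd(254, 232) = 2; since 2 ∣ 1758, solutions exist.
Dividing through by 2 reduces the equation to 127m + 116n = 879.
Euclidean algorithm: 127 = 1·116 + 11, 116 = 10·11 + 6, 11 = 1·6 + 5, 6 = 1·5 + 1, 5 = 5·1 + 0.
Working back up the chain: 1 = 6 − 1·5 = 6 − (11 − 1·6) = −11 + 2·6 = −11 + 2·(116 − 10·11) = 2·116 − 21·11 = 2·116 − 21·(127 − 1·116) = −21·127 + 23·116. So 127·(-21) + 116·23 = 1.
Times 879: 127·(-18459) + 116·20217 = 879, so (-18459, 20217) solves it.
Shifting by a multiple of (116, −127) keeps it a solution: m = -18459 + 160·116 = 101, n = 20217 − 160·127 = -103.
Check: 254·101 + 232·(-103) = 25654 − 23896 = 1758. ✓

m = 101, n = -103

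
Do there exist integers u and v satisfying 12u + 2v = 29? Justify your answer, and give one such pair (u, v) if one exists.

gcd(12, 2) = 2, so every integer of the form 12u + 2v is a multiple of 2.
But 29 = 2·14 + 1, so 2 ∤ 29.
Therefore 12u + 2v = 29 has no solution in integers.

There are no such integers.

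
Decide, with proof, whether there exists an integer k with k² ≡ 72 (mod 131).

Apply Euler's criterion with the prime 131: 72 is a quadratic residue iff 72^65 ≡ 1 (mod 131), and a non-residue iff it is ≡ −1.
Squaring successively (mod 131): 72^2 = 5184 ≡ 75; 72^4 ≡ 75² = 5625 ≡ 123; 72^8 ≡ 123² = 15129 ≡ 64; 72^16 ≡ 64² = 4096 ≡ 35; 72^32 ≡ 35² = 1225 ≡ 46; 72^64 ≡ 46² = 2116 ≡ 20.
Since 65 = 64 + 1, 72^65 ≡ 20 · 72; multiplying out mod 131: 20·72 = 1440 ≡ 130. Thus 72^65 ≡ 130 ≡ −1 (mod 131).
By Euler's criterion 72 is a quadratic non-residue mod 131: no k satisfies k² ≡ 72 (mod 131).

No such integer exists.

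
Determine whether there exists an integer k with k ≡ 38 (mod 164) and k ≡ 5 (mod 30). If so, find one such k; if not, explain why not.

Both moduli are multiples of 2 = gcd(164, 30), so any solution would satisfy k ≡ 38 and k ≡ 5 modulo 2 simultaneously.
However 38 ≡ 0 and 5 ≡ 1 (mod 2), and 0 ≠ 1.
Therefore no such k exists.

No, no such integer exists.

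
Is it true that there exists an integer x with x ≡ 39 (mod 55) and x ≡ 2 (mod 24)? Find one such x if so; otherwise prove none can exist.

Since 55 and 24 share no common factor, CRT says the pair of congruences has a solution (unique mod 1320).
Any solution of the first congruence is x = 39 + 55t; substituting into the second, 55t ≡ 2 − 39 ≡ 11 (mod 24).
55 ≡ 7 (mod 24), so this reads 7t ≡ 11 (mod 24). Invert 7 mod 24 by the Euclidean algorithm: 24 = 3·7 + 3, 7 = 2·3 + 1, 3 = 3·1 + 0; back-substituting, 1 = 7 − 2·3 = 7 − 2·(24 − 3·7) = −2·24 + 7·7. Hence 7·7 ≡ 1, so 7⁻¹ ≡ 7 (mod 24).
Therefore t ≡ 7·11 = 77 ≡ 5 (mod 24).
Taking t = 5 gives x = 39 + 55·5 = 314.
Check: 314 mod 55 = 39, 314 mod 24 = 2. ✓

x = 314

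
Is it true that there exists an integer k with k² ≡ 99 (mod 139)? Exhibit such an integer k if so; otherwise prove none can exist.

Take k = 88. Then 88² = 7744 = 55·139 + 99, so 88² ≡ 99 (mod 139).

k = 88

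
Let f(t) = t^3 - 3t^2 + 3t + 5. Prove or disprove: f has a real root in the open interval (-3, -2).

The endpoint values f(-3) = -58 and f(-2) = -21 are both negative. Claim: f(t) < 0 for every t in (-3, -2).
Substitute t = -2 − u, where 0 < u < 1 on the interval. Expanding, f(-2 − u) = -u^3 - 9u^2 - 27u - 21.
All 4 nonzero coefficients of this polynomial in u are negative; hence for u > 0 the value is a sum of negative terms (the constant -21 among them).
Therefore f(t) < 0 throughout (-3, -2), and f has no zero there.

f has no root in that interval.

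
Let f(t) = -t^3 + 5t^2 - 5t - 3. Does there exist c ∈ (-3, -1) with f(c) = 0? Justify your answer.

No.

The endpoint values f(-3) = 84 and f(-1) = 8 are both positive. Claim: f(t) > 0 for every t in (-3, -1).
Substitute t = -1 − u, where 0 < u < 2 on the interval. Expanding, f(-1 − u) = u^3 + 8u^2 + 18u + 8.
All 4 nonzero coefficients of this polynomial in u are positive; hence for u > 0 the value is a sum of positive terms (the constant 8 among them).
So f is strictly positive on (-3, -1); no root exists in the interval.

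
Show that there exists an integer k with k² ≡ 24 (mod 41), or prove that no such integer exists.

No, no such integer exists.

Apply Euler's criterion with the prime 41: 24 is a quadratic residue iff 24^20 ≡ 1 (mod 41), and a non-residue iff it is ≡ −1.
Squaring successively (mod 41): 24^2 = 576 ≡ 2; 24^4 ≡ 2² = 4 ≡ 4; 24^8 ≡ 4² = 16 ≡ 16; 24^16 ≡ 16² = 256 ≡ 10.
Since 20 = 16 + 4, 24^20 ≡ 10 · 4; multiplying out mod 41: 10·4 = 40 ≡ 40. Thus 24^20 ≡ 40 ≡ −1 (mod 41).
The value −1 means 24 is a non-residue modulo 41, so k² ≡ 24 (mod 41) is impossible.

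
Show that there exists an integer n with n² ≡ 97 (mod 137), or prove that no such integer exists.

No, no such integer exists.

Apply Euler's criterion with the prime 137: 97 is a quadratic residue iff 97^68 ≡ 1 (mod 137), and a non-residue iff it is ≡ −1.
Squaring successively (mod 137): 97^2 = 9409 ≡ 93; 97^4 ≡ 93² = 8649 ≡ 18; 97^8 ≡ 18² = 324 ≡ 50; 97^16 ≡ 50² = 2500 ≡ 34; 97^32 ≡ 34² = 1156 ≡ 60; 97^64 ≡ 60² = 3600 ≡ 38.
Since 68 = 64 + 4, 97^68 ≡ 38 · 18; multiplying out mod 137: 38·18 = 684 ≡ 136. Thus 97^68 ≡ 136 ≡ −1 (mod 137).
By Euler's criterion 97 is a quadratic non-residue mod 137: no n satisfies n² ≡ 97 (mod 137).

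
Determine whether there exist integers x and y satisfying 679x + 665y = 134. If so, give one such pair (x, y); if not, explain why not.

No, no such integers exist.

Any value of 679x + 665y is a multiple of gcd(679, 665) = 7.
However 134 leaves remainder 1 on division by 7.
So the equation is unsolvable over ℤ.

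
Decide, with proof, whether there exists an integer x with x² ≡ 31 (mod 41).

x = 20

Take x = 20. Then 20² = 400 = 9·41 + 31, so 20² ≡ 31 (mod 41).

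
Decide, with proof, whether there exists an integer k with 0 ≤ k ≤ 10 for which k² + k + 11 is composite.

k = 10

At k = 10: 10² + 10 + 11 = 121 = 11·11, which is composite.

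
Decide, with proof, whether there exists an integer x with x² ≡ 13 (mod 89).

Apply Euler's criterion with the prime 89: 13 is a quadratic residue iff 13^44 ≡ 1 (mod 89), and a non-residue iff it is ≡ −1.
Squaring successively (mod 89): 13^2 = 169 ≡ 80; 13^4 ≡ 80² = 6400 ≡ 81; 13^8 ≡ 81² = 6561 ≡ 64; 13^16 ≡ 64² = 4096 ≡ 2; 13^32 ≡ 2² = 4 ≡ 4.
Since 44 = 32 + 8 + 4, 13^44 ≡ 4 · 64 · 81; multiplying out mod 89: 4·64 = 256 ≡ 78, then 78·81 = 6318 ≡ 88. Thus 13^44 ≡ 88 ≡ −1 (mod 89).
The value −1 means 13 is a non-residue modulo 89, so x² ≡ 13 (mod 89) is impossible.

No such integer exists.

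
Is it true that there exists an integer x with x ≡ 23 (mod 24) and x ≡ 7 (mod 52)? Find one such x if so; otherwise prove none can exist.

gcd(24, 52) = 4. A simultaneous solution exists iff 23 ≡ 7 (mod 4); here 23 mod 4 = 3 = 7 mod 4, so it does.
Put x = 23 + 24t, so we need 24t ≡ 36 (mod 52), equivalently (divide by 4) 6t ≡ 9 (mod 13).
Note 6·11 = 66 ≡ 1 (mod 13) (as 66 − 1 = 5·13), so 6⁻¹ ≡ 11.
Therefore t ≡ 11·9 = 99 ≡ 8 (mod 13).
Then x = 23 + 24·8 = 215.
Check: 215 mod 24 = 23, 215 mod 52 = 7. ✓

x = 215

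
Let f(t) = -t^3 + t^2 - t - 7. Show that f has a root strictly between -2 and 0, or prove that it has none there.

f(-2) = 7 and f(0) = -7, which have opposite signs.
f is continuous everywhere (it is a polynomial), in particular on [-2, 0].
By the Intermediate Value Theorem, f takes the value 0 somewhere in the open interval.

Yes, f has a root in the interval.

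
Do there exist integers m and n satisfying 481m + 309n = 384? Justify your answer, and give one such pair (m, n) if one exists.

481 and 309 are coprime, so 481m + 309n ranges over all of ℤ.
Run the Euclidean algorithm on 481 and 309: 481 = 1·309 + 172, 309 = 1·172 + 137, 172 = 1·137 + 35, 137 = 3·35 + 32, 35 = 1·32 + 3, 32 = 10·3 + 2, 3 = 1·2 + 1, 2 = 2·1 + 0.
Back-substituting, 1 = 3 − 1·2 = 3 − (32 − 10·3) = −32 + 11·3 = −32 + 11·(35 − 1·32) = 11·35 − 12·32 = 11·35 − 12·(137 − 3·35) = −12·137 + 47·35 = −12·137 + 47·(172 − 1·137) = 47·172 − 59·137 = 47·172 − 59·(309 − 1·172) = −59·309 + 106·172 = −59·309 + 106·(481 − 1·309) = 106·481 − 165·309; that is, 481·106 + 309·(-165) = 1.
Multiplying through by 384: m = 106·384 = 40704, n = (-165)·384 = -63360 is a solution.
The general solution is m = 40704 + 309k, n = -63360 − 481k; taking k = -131 gives the smaller pair m = 225, n = -349.
Indeed 481·225 + 309·(-349) = 108225 − 107841 = 384.

m = 225, n = -349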